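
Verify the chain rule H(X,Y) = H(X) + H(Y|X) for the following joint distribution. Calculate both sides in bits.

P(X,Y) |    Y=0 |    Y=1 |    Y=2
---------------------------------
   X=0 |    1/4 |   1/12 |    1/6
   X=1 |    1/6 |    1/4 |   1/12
H(X,Y) = 2.4591, H(X) = 1.0000, H(Y|X) = 1.4591 (all in bits)

Chain rule: H(X,Y) = H(X) + H(Y|X)

Left side — joint entropy directly:
H(X,Y) = -Σ p(x,y) log p(x,y) = 2.4591 bits

Right side — compute H(Y|X) from the conditional distributions:
P(X) = (1/2, 1/2), so H(X) = 1.0000 bits
H(Y|X) = Σ_x P(X=x) · H(Y|X=x):
  P(Y|X=0) = (1/2, 1/6, 1/3), H(Y|X=0) = 1.4591, weight P(X=0) = 1/2
  P(Y|X=1) = (1/3, 1/2, 1/6), H(Y|X=1) = 1.4591, weight P(X=1) = 1/2
H(Y|X) = 1.4591 bits

H(X) + H(Y|X) = 1.0000 + 1.4591 = 2.4591 bits

Both sides equal 2.4591 bits. ✓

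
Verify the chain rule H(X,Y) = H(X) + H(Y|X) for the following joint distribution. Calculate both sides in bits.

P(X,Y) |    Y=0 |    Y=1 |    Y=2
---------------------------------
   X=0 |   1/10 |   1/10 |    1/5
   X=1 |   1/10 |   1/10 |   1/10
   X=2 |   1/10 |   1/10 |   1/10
H(X,Y) = 3.1219, H(X) = 1.5710, H(Y|X) = 1.5510 (all in bits)

Chain rule: H(X,Y) = H(X) + H(Y|X)

Left side — joint entropy directly:
H(X,Y) = -Σ p(x,y) log p(x,y) = 3.1219 bits

Right side — compute H(Y|X) from the conditional distributions:
P(X) = (2/5, 3/10, 3/10), so H(X) = 1.5710 bits
H(Y|X) = Σ_x P(X=x) · H(Y|X=x):
  P(Y|X=0) = (1/4, 1/4, 1/2), H(Y|X=0) = 1.5000, weight P(X=0) = 2/5
  P(Y|X=1) = (1/3, 1/3, 1/3), H(Y|X=1) = 1.5850, weight P(X=1) = 3/10
  P(Y|X=2) = (1/3, 1/3, 1/3), H(Y|X=2) = 1.5850, weight P(X=2) = 3/10
H(Y|X) = 1.5510 bits

H(X) + H(Y|X) = 1.5710 + 1.5510 = 3.1219 bits

Both sides equal 3.1219 bits. ✓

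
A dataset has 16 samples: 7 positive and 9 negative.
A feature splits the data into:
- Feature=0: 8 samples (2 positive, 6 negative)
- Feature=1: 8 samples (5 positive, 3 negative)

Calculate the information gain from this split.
0.1058 bits

Information Gain = H(Y) - H(Y|Feature)

Before split:
P(positive) = 7/16 = 0.4375
H(Y) = 0.9887 bits

After split:
Feature=0: H = 0.8113 bits (weight = 8/16)
Feature=1: H = 0.9544 bits (weight = 8/16)
H(Y|Feature) = (8/16)×0.8113 + (8/16)×0.9544 = 0.8829 bits

Information Gain = 0.9887 - 0.8829 = 0.1058 bits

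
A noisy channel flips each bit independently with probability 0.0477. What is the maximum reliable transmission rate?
0.7235 bits

For a binary symmetric channel (BSC) with error probability p:
Capacity C = 1 - H(p) bits per symbol

where H(p) = -p log₂(p) - (1-p) log₂(1-p) is the binary entropy function.

H(0.0477) = 0.2765 bits
C = 1 - 0.2765 = 0.7235 bits per symbol

This means we can reliably transmit up to 0.7235 bits of information per channel use.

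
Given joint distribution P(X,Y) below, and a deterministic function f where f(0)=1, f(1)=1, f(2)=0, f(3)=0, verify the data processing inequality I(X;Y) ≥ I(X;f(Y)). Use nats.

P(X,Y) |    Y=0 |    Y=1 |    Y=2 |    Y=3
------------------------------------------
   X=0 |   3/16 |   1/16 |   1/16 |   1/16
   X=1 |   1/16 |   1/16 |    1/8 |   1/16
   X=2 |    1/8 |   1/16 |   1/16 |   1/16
I(X;Y) = 0.0436, I(X;f(Y)) = 0.0260, inequality holds: 0.0436 ≥ 0.0260

Data Processing Inequality: For any Markov chain X → Y → Z, we have I(X;Y) ≥ I(X;Z).

Here Z = f(Y) is a deterministic function of Y, forming X → Y → Z.

Original I(X;Y) = 0.0436 nats

After applying f:
P(X,Z) where Z=f(Y):
- P(X,Z=0) = P(X,Y=2) + P(X,Y=3)
- P(X,Z=1) = P(X,Y=0) + P(X,Y=1)

I(X;Z) = I(X;f(Y)) = 0.0260 nats

Verification: 0.0436 ≥ 0.0260 ✓

Information cannot be created by processing; the function f can only lose information about X.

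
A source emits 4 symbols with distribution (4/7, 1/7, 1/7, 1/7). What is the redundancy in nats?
0.2326 nats

Redundancy measures how far a source is from maximum entropy:
R = H_max - H(X)

Maximum entropy for 4 symbols: H_max = log_e(4) = 1.3863 nats
Actual entropy: H(X) = 1.1537 nats
Redundancy: R = 1.3863 - 1.1537 = 0.2326 nats

This redundancy represents potential for compression: the source could be compressed by 0.2326 nats per symbol.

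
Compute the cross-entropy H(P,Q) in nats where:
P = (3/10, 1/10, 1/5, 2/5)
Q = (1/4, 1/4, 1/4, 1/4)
1.3863 nats

Cross-entropy: H(P,Q) = -Σ p(x) log q(x)

Alternatively: H(P,Q) = H(P) + D_KL(P||Q)
H(P) = 1.2799 nats
D_KL(P||Q) = 0.1064 nats

H(P,Q) = 1.2799 + 0.1064 = 1.3863 nats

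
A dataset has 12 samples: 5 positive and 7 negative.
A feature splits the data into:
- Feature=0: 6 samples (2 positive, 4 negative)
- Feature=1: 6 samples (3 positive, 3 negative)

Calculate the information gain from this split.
0.0207 bits

Information Gain = H(Y) - H(Y|Feature)

Before split:
P(positive) = 5/12 = 0.4167
H(Y) = 0.9799 bits

After split:
Feature=0: H = 0.9183 bits (weight = 6/12)
Feature=1: H = 1.0000 bits (weight = 6/12)
H(Y|Feature) = (6/12)×0.9183 + (6/12)×1.0000 = 0.9591 bits

Information Gain = 0.9799 - 0.9591 = 0.0207 bits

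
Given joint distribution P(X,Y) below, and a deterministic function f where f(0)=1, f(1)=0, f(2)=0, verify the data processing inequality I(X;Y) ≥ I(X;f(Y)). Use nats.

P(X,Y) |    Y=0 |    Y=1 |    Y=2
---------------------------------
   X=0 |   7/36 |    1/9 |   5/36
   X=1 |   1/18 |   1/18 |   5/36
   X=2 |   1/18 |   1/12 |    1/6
I(X;Y) = 0.0402, I(X;f(Y)) = 0.0336, inequality holds: 0.0402 ≥ 0.0336

Data Processing Inequality: For any Markov chain X → Y → Z, we have I(X;Y) ≥ I(X;Z).

Here Z = f(Y) is a deterministic function of Y, forming X → Y → Z.

Original I(X;Y) = 0.0402 nats

After applying f:
P(X,Z) where Z=f(Y):
- P(X,Z=0) = P(X,Y=1) + P(X,Y=2)
- P(X,Z=1) = P(X,Y=0)

I(X;Z) = I(X;f(Y)) = 0.0336 nats

Verification: 0.0402 ≥ 0.0336 ✓

Information cannot be created by processing; the function f can only lose information about X.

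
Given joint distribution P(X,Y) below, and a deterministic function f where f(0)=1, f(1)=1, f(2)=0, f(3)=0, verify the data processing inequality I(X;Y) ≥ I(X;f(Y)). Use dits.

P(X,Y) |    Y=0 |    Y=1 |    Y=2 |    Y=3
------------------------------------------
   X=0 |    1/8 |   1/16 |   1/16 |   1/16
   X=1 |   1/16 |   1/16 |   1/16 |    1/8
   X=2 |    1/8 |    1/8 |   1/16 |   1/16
I(X;Y) = 0.0171, I(X;f(Y)) = 0.0113, inequality holds: 0.0171 ≥ 0.0113

Data Processing Inequality: For any Markov chain X → Y → Z, we have I(X;Y) ≥ I(X;Z).

Here Z = f(Y) is a deterministic function of Y, forming X → Y → Z.

Original I(X;Y) = 0.0171 dits

After applying f:
P(X,Z) where Z=f(Y):
- P(X,Z=0) = P(X,Y=2) + P(X,Y=3)
- P(X,Z=1) = P(X,Y=0) + P(X,Y=1)

I(X;Z) = I(X;f(Y)) = 0.0113 dits

Verification: 0.0171 ≥ 0.0113 ✓

Information cannot be created by processing; the function f can only lose information about X.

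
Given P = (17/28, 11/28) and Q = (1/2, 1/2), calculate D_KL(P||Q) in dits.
0.0100 dits

KL divergence: D_KL(P||Q) = Σ p(x) log(p(x)/q(x))

Computing term by term:
  x=0: 17/28 × log_10[(17/28)/(1/2)] = 17/28 × 0.0843 = 0.0512
  x=1: 11/28 × log_10[(11/28)/(1/2)] = 11/28 × -0.1047 = -0.0411

D_KL(P||Q) = 0.0100 dits

Note: KL divergence is always non-negative and equals 0 iff P = Q.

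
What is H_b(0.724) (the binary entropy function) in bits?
0.8499 bits

The binary entropy function is:
H(p) = -p log(p) - (1-p) log(1-p)

H(0.724) = -0.724 × log_2(0.724) - 0.276 × log_2(0.276)
H(0.724) = 0.8499 bits

Note: Binary entropy is maximized at p=0.5 (H=1 bit) and minimized at p=0 or p=1 (H=0).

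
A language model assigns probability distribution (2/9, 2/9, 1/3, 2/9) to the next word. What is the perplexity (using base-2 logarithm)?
3.9311

Perplexity is 2^H (or exp(H) for natural log).

First, H = -Σ p log p = 1.9749 bits
Perplexity = 2^1.9749 = 3.9311

Interpretation: The model's uncertainty is equivalent to choosing uniformly among 3.9 options.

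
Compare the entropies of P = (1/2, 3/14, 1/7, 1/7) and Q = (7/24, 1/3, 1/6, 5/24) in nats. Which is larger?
Q

Computing entropies in nats:
H(P) = 1.2326
H(Q) = 1.3510

Distribution Q has higher entropy.

Intuition: The distribution closer to uniform (more spread out) has higher entropy.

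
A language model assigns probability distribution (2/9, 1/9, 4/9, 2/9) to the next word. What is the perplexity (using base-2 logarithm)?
3.5717

Perplexity is 2^H (or exp(H) for natural log).

First, H = -Σ p log p = 1.8366 bits
Perplexity = 2^1.8366 = 3.5717

Interpretation: The model's uncertainty is equivalent to choosing uniformly among 3.6 options.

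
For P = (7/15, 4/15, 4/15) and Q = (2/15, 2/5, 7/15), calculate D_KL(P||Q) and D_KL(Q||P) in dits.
D_KL(P||Q) = 0.1421, D_KL(Q||P) = 0.1113

KL divergence is not symmetric: D_KL(P||Q) ≠ D_KL(Q||P) in general.

D_KL(P||Q) = 0.1421 dits
D_KL(Q||P) = 0.1113 dits

No, they are not equal!

This asymmetry is why KL divergence is not a true distance metric.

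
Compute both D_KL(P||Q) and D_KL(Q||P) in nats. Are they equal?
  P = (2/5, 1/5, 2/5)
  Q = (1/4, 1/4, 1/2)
D_KL(P||Q) = 0.0541, D_KL(Q||P) = 0.0499

KL divergence is not symmetric: D_KL(P||Q) ≠ D_KL(Q||P) in general.

D_KL(P||Q) = 0.0541 nats
D_KL(Q||P) = 0.0499 nats

No, they are not equal!

This asymmetry is why KL divergence is not a true distance metric.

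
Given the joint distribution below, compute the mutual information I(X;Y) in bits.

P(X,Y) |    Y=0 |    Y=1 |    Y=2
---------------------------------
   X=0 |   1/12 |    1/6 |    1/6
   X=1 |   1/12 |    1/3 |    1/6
0.0207 bits

Mutual information: I(X;Y) = H(X) + H(Y) - H(X,Y)

Marginals:
P(X) = (5/12, 7/12), H(X) = 0.9799 bits
P(Y) = (1/6, 1/2, 1/3), H(Y) = 1.4591 bits

Joint entropy: H(X,Y) = 2.4183 bits

I(X;Y) = 0.9799 + 1.4591 - 2.4183 = 0.0207 bits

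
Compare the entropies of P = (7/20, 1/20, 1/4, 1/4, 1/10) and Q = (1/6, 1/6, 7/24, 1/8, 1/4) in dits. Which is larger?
Q

Computing entropies in dits:
H(P) = 0.6257
H(Q) = 0.6789

Distribution Q has higher entropy.

Intuition: The distribution closer to uniform (more spread out) has higher entropy.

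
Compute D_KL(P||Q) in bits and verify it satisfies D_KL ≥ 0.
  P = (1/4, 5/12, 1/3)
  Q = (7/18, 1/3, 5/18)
0.0625 bits

KL divergence satisfies the Gibbs inequality: D_KL(P||Q) ≥ 0 for all distributions P, Q.

D_KL(P||Q) = Σ p(x) log(p(x)/q(x))
Term by term:
  x=0: 1/4 × log_2[(1/4)/(7/18)] = -0.1594
  x=1: 5/12 × log_2[(5/12)/(1/3)] = 0.1341
  x=2: 1/3 × log_2[(1/3)/(5/18)] = 0.0877
D_KL(P||Q) = 0.0625 bits

D_KL(P||Q) = 0.0625 ≥ 0 ✓

This non-negativity is a fundamental property: relative entropy cannot be negative because it measures how different Q is from P.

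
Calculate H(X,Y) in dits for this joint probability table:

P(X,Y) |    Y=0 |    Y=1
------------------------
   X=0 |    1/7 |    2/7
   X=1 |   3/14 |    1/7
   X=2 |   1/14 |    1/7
0.7429 dits

Joint entropy is H(X,Y) = -Σ_{x,y} p(x,y) log p(x,y).

Summing over all non-zero entries:
H(X,Y) = -[1/7·log_10(1/7) + 2/7·log_10(2/7) + 3/14·log_10(3/14) + 1/7·log_10(1/7) + 1/14·log_10(1/14) + 1/7·log_10(1/7)]
H(X,Y) = 0.7429 dits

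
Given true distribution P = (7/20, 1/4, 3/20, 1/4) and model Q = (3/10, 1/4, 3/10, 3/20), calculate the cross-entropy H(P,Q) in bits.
2.0527 bits

Cross-entropy: H(P,Q) = -Σ p(x) log q(x)

Alternatively: H(P,Q) = H(P) + D_KL(P||Q)
H(P) = 1.9406 bits
D_KL(P||Q) = 0.1121 bits

H(P,Q) = 1.9406 + 0.1121 = 2.0527 bits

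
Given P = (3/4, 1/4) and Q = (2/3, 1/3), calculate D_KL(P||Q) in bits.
0.0237 bits

KL divergence: D_KL(P||Q) = Σ p(x) log(p(x)/q(x))

Computing term by term:
  x=0: 3/4 × log_2[(3/4)/(2/3)] = 3/4 × 0.1699 = 0.1274
  x=1: 1/4 × log_2[(1/4)/(1/3)] = 1/4 × -0.4150 = -0.1038

D_KL(P||Q) = 0.0237 bits

Note: KL divergence is always non-negative and equals 0 iff P = Q.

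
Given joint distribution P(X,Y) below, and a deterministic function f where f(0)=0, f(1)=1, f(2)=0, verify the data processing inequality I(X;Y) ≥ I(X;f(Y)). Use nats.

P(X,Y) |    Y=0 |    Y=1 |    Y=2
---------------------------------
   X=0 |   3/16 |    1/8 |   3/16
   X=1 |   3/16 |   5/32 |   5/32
I(X;Y) = 0.0032, I(X;f(Y)) = 0.0024, inequality holds: 0.0032 ≥ 0.0024

Data Processing Inequality: For any Markov chain X → Y → Z, we have I(X;Y) ≥ I(X;Z).

Here Z = f(Y) is a deterministic function of Y, forming X → Y → Z.

Original I(X;Y) = 0.0032 nats

After applying f:
P(X,Z) where Z=f(Y):
- P(X,Z=0) = P(X,Y=0) + P(X,Y=2)
- P(X,Z=1) = P(X,Y=1)

I(X;Z) = I(X;f(Y)) = 0.0024 nats

Verification: 0.0032 ≥ 0.0024 ✓

Information cannot be created by processing; the function f can only lose information about X.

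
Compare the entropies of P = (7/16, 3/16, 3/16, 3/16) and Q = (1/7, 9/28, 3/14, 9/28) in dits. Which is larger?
Q

Computing entropies in dits:
H(P) = 0.5660
H(Q) = 0.5810

Distribution Q has higher entropy.

Intuition: The distribution closer to uniform (more spread out) has higher entropy.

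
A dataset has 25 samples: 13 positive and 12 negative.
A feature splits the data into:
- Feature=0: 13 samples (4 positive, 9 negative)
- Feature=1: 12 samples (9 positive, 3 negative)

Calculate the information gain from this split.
0.1464 bits

Information Gain = H(Y) - H(Y|Feature)

Before split:
P(positive) = 13/25 = 0.5200
H(Y) = 0.9988 bits

After split:
Feature=0: H = 0.8905 bits (weight = 13/25)
Feature=1: H = 0.8113 bits (weight = 12/25)
H(Y|Feature) = (13/25)×0.8905 + (12/25)×0.8113 = 0.8525 bits

Information Gain = 0.9988 - 0.8525 = 0.1464 bits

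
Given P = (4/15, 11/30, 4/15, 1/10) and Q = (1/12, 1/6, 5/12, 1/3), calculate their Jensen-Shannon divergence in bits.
0.1239 bits

Jensen-Shannon divergence is:
JSD(P||Q) = 0.5 × D_KL(P||M) + 0.5 × D_KL(Q||M)
where M = 0.5 × (P + Q) is the mixture distribution.

M = 0.5 × (4/15, 11/30, 4/15, 1/10) + 0.5 × (1/12, 1/6, 5/12, 1/3) = (7/40, 4/15, 0.341667, 0.216667)

D_KL(P||M) = 0.1236 bits
D_KL(Q||M) = 0.1242 bits

JSD(P||Q) = 0.5 × 0.1236 + 0.5 × 0.1242 = 0.1239 bits

Unlike KL divergence, JSD is symmetric and bounded: 0 ≤ JSD ≤ log(2).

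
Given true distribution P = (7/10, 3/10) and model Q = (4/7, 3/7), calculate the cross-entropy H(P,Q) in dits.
0.2805 dits

Cross-entropy: H(P,Q) = -Σ p(x) log q(x)

Alternatively: H(P,Q) = H(P) + D_KL(P||Q)
H(P) = 0.2653 dits
D_KL(P||Q) = 0.0152 dits

H(P,Q) = 0.2653 + 0.0152 = 0.2805 dits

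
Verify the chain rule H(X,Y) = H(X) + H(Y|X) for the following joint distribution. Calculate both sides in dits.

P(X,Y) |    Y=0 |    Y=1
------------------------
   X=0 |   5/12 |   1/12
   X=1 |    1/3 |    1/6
H(X,Y) = 0.5371, H(X) = 0.3010, H(Y|X) = 0.2361 (all in dits)

Chain rule: H(X,Y) = H(X) + H(Y|X)

Left side — joint entropy directly:
H(X,Y) = -Σ p(x,y) log p(x,y) = 0.5371 dits

Right side — compute H(Y|X) from the conditional distributions:
P(X) = (1/2, 1/2), so H(X) = 0.3010 dits
H(Y|X) = Σ_x P(X=x) · H(Y|X=x):
  P(Y|X=0) = (5/6, 1/6), H(Y|X=0) = 0.1957, weight P(X=0) = 1/2
  P(Y|X=1) = (2/3, 1/3), H(Y|X=1) = 0.2764, weight P(X=1) = 1/2
H(Y|X) = 0.2361 dits

H(X) + H(Y|X) = 0.3010 + 0.2361 = 0.5371 dits

Both sides equal 0.5371 dits. ✓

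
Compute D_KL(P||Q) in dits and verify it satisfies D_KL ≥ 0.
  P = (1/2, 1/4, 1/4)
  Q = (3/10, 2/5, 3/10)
0.0401 dits

KL divergence satisfies the Gibbs inequality: D_KL(P||Q) ≥ 0 for all distributions P, Q.

D_KL(P||Q) = Σ p(x) log(p(x)/q(x))
Term by term:
  x=0: 1/2 × log_10[(1/2)/(3/10)] = 0.1109
  x=1: 1/4 × log_10[(1/4)/(2/5)] = -0.0510
  x=2: 1/4 × log_10[(1/4)/(3/10)] = -0.0198
D_KL(P||Q) = 0.0401 dits

D_KL(P||Q) = 0.0401 ≥ 0 ✓

This non-negativity is a fundamental property: relative entropy cannot be negative because it measures how different Q is from P.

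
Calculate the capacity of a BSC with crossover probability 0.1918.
0.2948 bits

For a binary symmetric channel (BSC) with error probability p:
Capacity C = 1 - H(p) bits per symbol

where H(p) = -p log₂(p) - (1-p) log₂(1-p) is the binary entropy function.

H(0.1918) = 0.7052 bits
C = 1 - 0.7052 = 0.2948 bits per symbol

This means we can reliably transmit up to 0.2948 bits of information per channel use.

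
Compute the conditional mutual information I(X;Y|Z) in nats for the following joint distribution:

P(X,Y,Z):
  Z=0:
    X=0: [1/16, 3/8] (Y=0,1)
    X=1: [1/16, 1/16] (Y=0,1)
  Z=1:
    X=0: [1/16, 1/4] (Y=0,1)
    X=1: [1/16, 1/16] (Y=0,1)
0.0506 nats

Conditional mutual information: I(X;Y|Z) = H(X|Z) + H(Y|Z) - H(X,Y|Z)

H(Z) = 0.6853
H(X,Z) = 1.2450 → H(X|Z) = 0.5597
H(Y,Z) = 1.2450 → H(Y|Z) = 0.5597
H(X,Y,Z) = 1.7541 → H(X,Y|Z) = 1.0688

I(X;Y|Z) = 0.5597 + 0.5597 - 1.0688 = 0.0506 nats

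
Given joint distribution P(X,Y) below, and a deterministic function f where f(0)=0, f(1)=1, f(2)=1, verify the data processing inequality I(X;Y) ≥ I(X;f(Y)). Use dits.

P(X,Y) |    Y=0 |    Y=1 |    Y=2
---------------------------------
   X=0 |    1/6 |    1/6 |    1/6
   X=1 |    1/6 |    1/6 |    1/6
I(X;Y) = 0.0000, I(X;f(Y)) = 0.0000, inequality holds: 0.0000 ≥ 0.0000

Data Processing Inequality: For any Markov chain X → Y → Z, we have I(X;Y) ≥ I(X;Z).

Here Z = f(Y) is a deterministic function of Y, forming X → Y → Z.

Original I(X;Y) = 0.0000 dits

After applying f:
P(X,Z) where Z=f(Y):
- P(X,Z=0) = P(X,Y=0)
- P(X,Z=1) = P(X,Y=1) + P(X,Y=2)

I(X;Z) = I(X;f(Y)) = 0.0000 dits

Verification: 0.0000 ≥ 0.0000 ✓

Information cannot be created by processing; the function f can only lose information about X.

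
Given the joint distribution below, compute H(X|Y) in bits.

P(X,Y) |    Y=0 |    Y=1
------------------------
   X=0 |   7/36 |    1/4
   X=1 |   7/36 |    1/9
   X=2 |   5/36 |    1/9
1.5210 bits

Using the chain rule: H(X|Y) = H(X,Y) - H(Y)

First, compute H(X,Y) = 2.5188 bits

Marginal P(Y) = (19/36, 17/36)
H(Y) = 0.9978 bits

H(X|Y) = H(X,Y) - H(Y) = 2.5188 - 0.9978 = 1.5210 bits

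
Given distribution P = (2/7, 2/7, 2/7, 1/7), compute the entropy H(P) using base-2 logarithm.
1.9502 bits

Shannon entropy is H(X) = -Σ p(x) log p(x).

For P = (2/7, 2/7, 2/7, 1/7):
H = -2/7 × log_2(2/7) -2/7 × log_2(2/7) -2/7 × log_2(2/7) -1/7 × log_2(1/7)
H = 1.9502 bits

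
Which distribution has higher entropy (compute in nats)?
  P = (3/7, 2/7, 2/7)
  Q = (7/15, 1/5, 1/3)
P

Computing entropies in nats:
H(P) = 1.0790
H(Q) = 1.0438

Distribution P has higher entropy.

Intuition: The distribution closer to uniform (more spread out) has higher entropy.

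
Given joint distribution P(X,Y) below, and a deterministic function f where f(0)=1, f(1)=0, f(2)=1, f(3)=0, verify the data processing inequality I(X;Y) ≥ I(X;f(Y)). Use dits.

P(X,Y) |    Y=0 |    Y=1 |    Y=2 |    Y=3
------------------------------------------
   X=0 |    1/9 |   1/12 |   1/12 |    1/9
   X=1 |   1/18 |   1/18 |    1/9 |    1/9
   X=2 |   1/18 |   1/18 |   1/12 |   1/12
I(X;Y) = 0.0056, I(X;f(Y)) = 0.0000, inequality holds: 0.0056 ≥ 0.0000

Data Processing Inequality: For any Markov chain X → Y → Z, we have I(X;Y) ≥ I(X;Z).

Here Z = f(Y) is a deterministic function of Y, forming X → Y → Z.

Original I(X;Y) = 0.0056 dits

After applying f:
P(X,Z) where Z=f(Y):
- P(X,Z=0) = P(X,Y=1) + P(X,Y=3)
- P(X,Z=1) = P(X,Y=0) + P(X,Y=2)

I(X;Z) = I(X;f(Y)) = 0.0000 dits

Verification: 0.0056 ≥ 0.0000 ✓

Information cannot be created by processing; the function f can only lose information about X.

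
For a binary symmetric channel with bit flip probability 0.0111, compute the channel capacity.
0.9120 bits

For a binary symmetric channel (BSC) with error probability p:
Capacity C = 1 - H(p) bits per symbol

where H(p) = -p log₂(p) - (1-p) log₂(1-p) is the binary entropy function.

H(0.0111) = 0.0880 bits
C = 1 - 0.0880 = 0.9120 bits per symbol

This means we can reliably transmit up to 0.9120 bits of information per channel use.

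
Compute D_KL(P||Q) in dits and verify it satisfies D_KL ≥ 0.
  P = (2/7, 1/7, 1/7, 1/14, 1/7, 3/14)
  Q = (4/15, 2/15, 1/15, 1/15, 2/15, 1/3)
0.0254 dits

KL divergence satisfies the Gibbs inequality: D_KL(P||Q) ≥ 0 for all distributions P, Q.

D_KL(P||Q) = Σ p(x) log(p(x)/q(x))
Term by term:
  x=0: 2/7 × log_10[(2/7)/(4/15)] = 0.0086
  x=1: 1/7 × log_10[(1/7)/(2/15)] = 0.0043
  x=2: 1/7 × log_10[(1/7)/(1/15)] = 0.0473
  x=3: 1/14 × log_10[(1/14)/(1/15)] = 0.0021
  x=4: 1/7 × log_10[(1/7)/(2/15)] = 0.0043
  x=5: 3/14 × log_10[(3/14)/(1/3)] = -0.0411
D_KL(P||Q) = 0.0254 dits

D_KL(P||Q) = 0.0254 ≥ 0 ✓

This non-negativity is a fundamental property: relative entropy cannot be negative because it measures how different Q is from P.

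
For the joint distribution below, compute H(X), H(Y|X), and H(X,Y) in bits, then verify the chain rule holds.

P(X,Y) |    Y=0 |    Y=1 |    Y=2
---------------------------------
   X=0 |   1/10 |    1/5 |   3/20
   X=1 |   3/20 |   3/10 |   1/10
H(X,Y) = 2.4710, H(X) = 0.9928, H(Y|X) = 1.4782 (all in bits)

Chain rule: H(X,Y) = H(X) + H(Y|X)

Left side — joint entropy directly:
H(X,Y) = -Σ p(x,y) log p(x,y) = 2.4710 bits

Right side — compute H(Y|X) from the conditional distributions:
P(X) = (9/20, 11/20), so H(X) = 0.9928 bits
H(Y|X) = Σ_x P(X=x) · H(Y|X=x):
  P(Y|X=0) = (2/9, 4/9, 1/3), H(Y|X=0) = 1.5305, weight P(X=0) = 9/20
  P(Y|X=1) = (3/11, 6/11, 2/11), H(Y|X=1) = 1.4354, weight P(X=1) = 11/20
H(Y|X) = 1.4782 bits

H(X) + H(Y|X) = 0.9928 + 1.4782 = 2.4710 bits

Both sides equal 2.4710 bits. ✓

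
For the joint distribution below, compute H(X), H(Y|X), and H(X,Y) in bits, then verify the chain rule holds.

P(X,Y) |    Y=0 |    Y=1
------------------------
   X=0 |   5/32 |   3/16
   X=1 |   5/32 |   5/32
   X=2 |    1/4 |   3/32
H(X,Y) = 2.5283, H(X) = 1.5835, H(Y|X) = 0.9448 (all in bits)

Chain rule: H(X,Y) = H(X) + H(Y|X)

Left side — joint entropy directly:
H(X,Y) = -Σ p(x,y) log p(x,y) = 2.5283 bits

Right side — compute H(Y|X) from the conditional distributions:
P(X) = (11/32, 5/16, 11/32), so H(X) = 1.5835 bits
H(Y|X) = Σ_x P(X=x) · H(Y|X=x):
  P(Y|X=0) = (5/11, 6/11), H(Y|X=0) = 0.9940, weight P(X=0) = 11/32
  P(Y|X=1) = (1/2, 1/2), H(Y|X=1) = 1.0000, weight P(X=1) = 5/16
  P(Y|X=2) = (8/11, 3/11), H(Y|X=2) = 0.8454, weight P(X=2) = 11/32
H(Y|X) = 0.9448 bits

H(X) + H(Y|X) = 1.5835 + 0.9448 = 2.5283 bits

Both sides equal 2.5283 bits. ✓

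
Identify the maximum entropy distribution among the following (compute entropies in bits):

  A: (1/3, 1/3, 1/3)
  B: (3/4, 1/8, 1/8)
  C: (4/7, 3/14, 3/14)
A

For a discrete distribution over n outcomes, entropy is maximized by the uniform distribution.

Computing entropies:
H(A) = 1.5850 bits
H(B) = 1.0613 bits
H(C) = 1.4138 bits

The uniform distribution (where all probabilities equal 1/3) achieves the maximum entropy of log_2(3) = 1.5850 bits.

Distribution A has the highest entropy.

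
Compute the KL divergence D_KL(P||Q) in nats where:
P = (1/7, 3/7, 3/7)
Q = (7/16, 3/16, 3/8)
0.2516 nats

KL divergence: D_KL(P||Q) = Σ p(x) log(p(x)/q(x))

Computing term by term:
  x=0: 1/7 × log_e[(1/7)/(7/16)] = 1/7 × -1.1192 = -0.1599
  x=1: 3/7 × log_e[(3/7)/(3/16)] = 3/7 × 0.8267 = 0.3543
  x=2: 3/7 × log_e[(3/7)/(3/8)] = 3/7 × 0.1335 = 0.0572

D_KL(P||Q) = 0.2516 nats

Note: KL divergence is always non-negative and equals 0 iff P = Q.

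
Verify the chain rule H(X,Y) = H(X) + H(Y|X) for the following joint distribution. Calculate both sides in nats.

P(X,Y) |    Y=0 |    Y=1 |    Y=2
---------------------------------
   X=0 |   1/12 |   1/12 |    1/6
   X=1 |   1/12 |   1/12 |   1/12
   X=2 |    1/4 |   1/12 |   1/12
H(X,Y) = 2.0947, H(X) = 1.0776, H(Y|X) = 1.0172 (all in nats)

Chain rule: H(X,Y) = H(X) + H(Y|X)

Left side — joint entropy directly:
H(X,Y) = -Σ p(x,y) log p(x,y) = 2.0947 nats

Right side — compute H(Y|X) from the conditional distributions:
P(X) = (1/3, 1/4, 5/12), so H(X) = 1.0776 nats
H(Y|X) = Σ_x P(X=x) · H(Y|X=x):
  P(Y|X=0) = (1/4, 1/4, 1/2), H(Y|X=0) = 1.0397, weight P(X=0) = 1/3
  P(Y|X=1) = (1/3, 1/3, 1/3), H(Y|X=1) = 1.0986, weight P(X=1) = 1/4
  P(Y|X=2) = (3/5, 1/5, 1/5), H(Y|X=2) = 0.9503, weight P(X=2) = 5/12
H(Y|X) = 1.0172 nats

H(X) + H(Y|X) = 1.0776 + 1.0172 = 2.0947 nats

Both sides equal 2.0947 nats. ✓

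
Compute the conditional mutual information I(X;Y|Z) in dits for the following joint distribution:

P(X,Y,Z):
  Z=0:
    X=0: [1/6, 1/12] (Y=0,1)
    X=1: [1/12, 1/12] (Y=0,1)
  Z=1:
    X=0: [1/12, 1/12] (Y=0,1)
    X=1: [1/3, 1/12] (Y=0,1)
0.0133 dits

Conditional mutual information: I(X;Y|Z) = H(X|Z) + H(Y|Z) - H(X,Y|Z)

H(Z) = 0.2950
H(X,Z) = 0.5683 → H(X|Z) = 0.2734
H(Y,Z) = 0.5683 → H(Y|Z) = 0.2734
H(X,Y,Z) = 0.8283 → H(X,Y|Z) = 0.5334

I(X;Y|Z) = 0.2734 + 0.2734 - 0.5334 = 0.0133 dits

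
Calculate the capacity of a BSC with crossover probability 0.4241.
0.0167 bits

For a binary symmetric channel (BSC) with error probability p:
Capacity C = 1 - H(p) bits per symbol

where H(p) = -p log₂(p) - (1-p) log₂(1-p) is the binary entropy function.

H(0.4241) = 0.9833 bits
C = 1 - 0.9833 = 0.0167 bits per symbol

This means we can reliably transmit up to 0.0167 bits of information per channel use.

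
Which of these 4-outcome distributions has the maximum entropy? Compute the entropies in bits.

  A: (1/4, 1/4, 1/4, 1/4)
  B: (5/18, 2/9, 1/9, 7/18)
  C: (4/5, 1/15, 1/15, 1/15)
A

For a discrete distribution over n outcomes, entropy is maximized by the uniform distribution.

Computing entropies:
H(A) = 2.0000 bits
H(B) = 1.8776 bits
H(C) = 1.0389 bits

The uniform distribution (where all probabilities equal 1/4) achieves the maximum entropy of log_2(4) = 2.0000 bits.

Distribution A has the highest entropy.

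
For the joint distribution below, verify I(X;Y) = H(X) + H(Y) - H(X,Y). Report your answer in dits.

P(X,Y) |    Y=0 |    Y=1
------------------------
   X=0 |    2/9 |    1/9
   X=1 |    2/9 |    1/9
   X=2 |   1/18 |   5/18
I(X;Y) = 0.0515 dits

Mutual information has multiple equivalent forms:
- I(X;Y) = H(X) - H(X|Y)
- I(X;Y) = H(Y) - H(Y|X)
- I(X;Y) = H(X) + H(Y) - H(X,Y)

Computing all quantities:
H(X) = 0.4771, H(Y) = 0.3010, H(X,Y) = 0.7266
H(X|Y) = 0.4256, H(Y|X) = 0.2495

Verification:
H(X) - H(X|Y) = 0.4771 - 0.4256 = 0.0515
H(Y) - H(Y|X) = 0.3010 - 0.2495 = 0.0515
H(X) + H(Y) - H(X,Y) = 0.4771 + 0.3010 - 0.7266 = 0.0515

All forms give I(X;Y) = 0.0515 dits. ✓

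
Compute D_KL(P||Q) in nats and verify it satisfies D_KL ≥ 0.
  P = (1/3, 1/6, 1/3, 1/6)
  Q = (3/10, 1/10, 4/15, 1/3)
0.0791 nats

KL divergence satisfies the Gibbs inequality: D_KL(P||Q) ≥ 0 for all distributions P, Q.

D_KL(P||Q) = Σ p(x) log(p(x)/q(x))
Term by term:
  x=0: 1/3 × log_e[(1/3)/(3/10)] = 0.0351
  x=1: 1/6 × log_e[(1/6)/(1/10)] = 0.0851
  x=2: 1/3 × log_e[(1/3)/(4/15)] = 0.0744
  x=3: 1/6 × log_e[(1/6)/(1/3)] = -0.1155
D_KL(P||Q) = 0.0791 nats

D_KL(P||Q) = 0.0791 ≥ 0 ✓

This non-negativity is a fundamental property: relative entropy cannot be negative because it measures how different Q is from P.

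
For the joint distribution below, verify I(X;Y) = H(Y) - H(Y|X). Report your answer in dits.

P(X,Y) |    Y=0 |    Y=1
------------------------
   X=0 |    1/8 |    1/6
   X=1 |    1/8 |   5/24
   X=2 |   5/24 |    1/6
I(X;Y) = 0.0054 dits

Mutual information has multiple equivalent forms:
- I(X;Y) = H(X) - H(X|Y)
- I(X;Y) = H(Y) - H(Y|X)
- I(X;Y) = H(X) + H(Y) - H(X,Y)

Computing all quantities:
H(X) = 0.4749, H(Y) = 0.2995, H(X,Y) = 0.7690
H(X|Y) = 0.4695, H(Y|X) = 0.2942

Verification:
H(X) - H(X|Y) = 0.4749 - 0.4695 = 0.0054
H(Y) - H(Y|X) = 0.2995 - 0.2942 = 0.0054
H(X) + H(Y) - H(X,Y) = 0.4749 + 0.2995 - 0.7690 = 0.0054

All forms give I(X;Y) = 0.0054 dits. ✓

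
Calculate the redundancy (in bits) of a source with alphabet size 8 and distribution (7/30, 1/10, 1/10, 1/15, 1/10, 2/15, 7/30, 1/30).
0.2120 bits

Redundancy measures how far a source is from maximum entropy:
R = H_max - H(X)

Maximum entropy for 8 symbols: H_max = log_2(8) = 3.0000 bits
Actual entropy: H(X) = 2.7880 bits
Redundancy: R = 3.0000 - 2.7880 = 0.2120 bits

This redundancy represents potential for compression: the source could be compressed by 0.2120 bits per symbol.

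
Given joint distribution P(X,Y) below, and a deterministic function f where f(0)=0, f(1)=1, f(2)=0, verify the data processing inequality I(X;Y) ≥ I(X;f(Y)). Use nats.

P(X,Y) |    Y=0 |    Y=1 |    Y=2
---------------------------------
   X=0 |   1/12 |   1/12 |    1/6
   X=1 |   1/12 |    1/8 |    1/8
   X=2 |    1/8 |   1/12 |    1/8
I(X;Y) = 0.0155, I(X;f(Y)) = 0.0082, inequality holds: 0.0155 ≥ 0.0082

Data Processing Inequality: For any Markov chain X → Y → Z, we have I(X;Y) ≥ I(X;Z).

Here Z = f(Y) is a deterministic function of Y, forming X → Y → Z.

Original I(X;Y) = 0.0155 nats

After applying f:
P(X,Z) where Z=f(Y):
- P(X,Z=0) = P(X,Y=0) + P(X,Y=2)
- P(X,Z=1) = P(X,Y=1)

I(X;Z) = I(X;f(Y)) = 0.0082 nats

Verification: 0.0155 ≥ 0.0082 ✓

Information cannot be created by processing; the function f can only lose information about X.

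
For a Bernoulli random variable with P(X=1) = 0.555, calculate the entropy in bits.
0.9913 bits

The binary entropy function is:
H(p) = -p log(p) - (1-p) log(1-p)

H(0.555) = -0.555 × log_2(0.555) - 0.445 × log_2(0.445)
H(0.555) = 0.9913 bits

Note: Binary entropy is maximized at p=0.5 (H=1 bit) and minimized at p=0 or p=1 (H=0).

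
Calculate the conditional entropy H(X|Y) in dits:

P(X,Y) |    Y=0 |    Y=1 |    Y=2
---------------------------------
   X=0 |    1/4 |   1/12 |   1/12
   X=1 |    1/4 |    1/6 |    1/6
0.2887 dits

Using the chain rule: H(X|Y) = H(X,Y) - H(Y)

First, compute H(X,Y) = 0.7403 dits

Marginal P(Y) = (1/2, 1/4, 1/4)
H(Y) = 0.4515 dits

H(X|Y) = H(X,Y) - H(Y) = 0.7403 - 0.4515 = 0.2887 dits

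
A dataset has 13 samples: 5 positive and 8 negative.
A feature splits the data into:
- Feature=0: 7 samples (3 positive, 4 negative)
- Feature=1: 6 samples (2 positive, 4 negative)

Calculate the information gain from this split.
0.0069 bits

Information Gain = H(Y) - H(Y|Feature)

Before split:
P(positive) = 5/13 = 0.3846
H(Y) = 0.9612 bits

After split:
Feature=0: H = 0.9852 bits (weight = 7/13)
Feature=1: H = 0.9183 bits (weight = 6/13)
H(Y|Feature) = (7/13)×0.9852 + (6/13)×0.9183 = 0.9543 bits

Information Gain = 0.9612 - 0.9543 = 0.0069 bits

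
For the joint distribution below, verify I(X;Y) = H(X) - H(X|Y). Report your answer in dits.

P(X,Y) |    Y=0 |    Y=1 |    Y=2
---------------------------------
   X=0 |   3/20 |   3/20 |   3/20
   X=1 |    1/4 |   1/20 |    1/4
I(X;Y) = 0.0202 dits

Mutual information has multiple equivalent forms:
- I(X;Y) = H(X) - H(X|Y)
- I(X;Y) = H(Y) - H(Y|X)
- I(X;Y) = H(X) + H(Y) - H(X,Y)

Computing all quantities:
H(X) = 0.2989, H(Y) = 0.4581, H(X,Y) = 0.7368
H(X|Y) = 0.2787, H(Y|X) = 0.4380

Verification:
H(X) - H(X|Y) = 0.2989 - 0.2787 = 0.0202
H(Y) - H(Y|X) = 0.4581 - 0.4380 = 0.0202
H(X) + H(Y) - H(X,Y) = 0.2989 + 0.4581 - 0.7368 = 0.0202

All forms give I(X;Y) = 0.0202 dits. ✓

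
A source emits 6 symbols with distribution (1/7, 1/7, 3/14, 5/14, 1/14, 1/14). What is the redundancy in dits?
0.0699 dits

Redundancy measures how far a source is from maximum entropy:
R = H_max - H(X)

Maximum entropy for 6 symbols: H_max = log_10(6) = 0.7782 dits
Actual entropy: H(X) = 0.7082 dits
Redundancy: R = 0.7782 - 0.7082 = 0.0699 dits

This redundancy represents potential for compression: the source could be compressed by 0.0699 dits per symbol.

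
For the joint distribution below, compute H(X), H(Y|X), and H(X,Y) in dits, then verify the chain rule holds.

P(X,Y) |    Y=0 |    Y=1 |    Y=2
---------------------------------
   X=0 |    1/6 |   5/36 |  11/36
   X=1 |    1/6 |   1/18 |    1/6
H(X,Y) = 0.7352, H(X) = 0.2902, H(Y|X) = 0.4450 (all in dits)

Chain rule: H(X,Y) = H(X) + H(Y|X)

Left side — joint entropy directly:
H(X,Y) = -Σ p(x,y) log p(x,y) = 0.7352 dits

Right side — compute H(Y|X) from the conditional distributions:
P(X) = (11/18, 7/18), so H(X) = 0.2902 dits
H(Y|X) = Σ_x P(X=x) · H(Y|X=x):
  P(Y|X=0) = (3/11, 5/22, 1/2), H(Y|X=0) = 0.4506, weight P(X=0) = 11/18
  P(Y|X=1) = (3/7, 1/7, 3/7), H(Y|X=1) = 0.4361, weight P(X=1) = 7/18
H(Y|X) = 0.4450 dits

H(X) + H(Y|X) = 0.2902 + 0.4450 = 0.7352 dits

Both sides equal 0.7352 dits. ✓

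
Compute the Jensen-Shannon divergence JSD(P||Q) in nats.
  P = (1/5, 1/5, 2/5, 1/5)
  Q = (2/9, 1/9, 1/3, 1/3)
0.0167 nats

Jensen-Shannon divergence is:
JSD(P||Q) = 0.5 × D_KL(P||M) + 0.5 × D_KL(Q||M)
where M = 0.5 × (P + Q) is the mixture distribution.

M = 0.5 × (1/5, 1/5, 2/5, 1/5) + 0.5 × (2/9, 1/9, 1/3, 1/3) = (0.211111, 0.155556, 11/30, 4/15)

D_KL(P||M) = 0.0167 nats
D_KL(Q||M) = 0.0166 nats

JSD(P||Q) = 0.5 × 0.0167 + 0.5 × 0.0166 = 0.0167 nats

Unlike KL divergence, JSD is symmetric and bounded: 0 ≤ JSD ≤ log(2).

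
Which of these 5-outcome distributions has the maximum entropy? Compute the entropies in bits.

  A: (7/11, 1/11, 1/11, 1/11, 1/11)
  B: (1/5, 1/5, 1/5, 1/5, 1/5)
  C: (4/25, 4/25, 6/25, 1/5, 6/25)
B

For a discrete distribution over n outcomes, entropy is maximized by the uniform distribution.

Computing entropies:
H(A) = 1.6729 bits
H(B) = 2.3219 bits
H(C) = 2.2987 bits

The uniform distribution (where all probabilities equal 1/5) achieves the maximum entropy of log_2(5) = 2.3219 bits.

Distribution B has the highest entropy.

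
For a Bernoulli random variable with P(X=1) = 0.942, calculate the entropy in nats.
0.2214 nats

The binary entropy function is:
H(p) = -p log(p) - (1-p) log(1-p)

H(0.942) = -0.942 × log_e(0.942) - 0.058 × log_e(0.058)
H(0.942) = 0.2214 nats

Note: Binary entropy is maximized at p=0.5 (H=1 bit) and minimized at p=0 or p=1 (H=0).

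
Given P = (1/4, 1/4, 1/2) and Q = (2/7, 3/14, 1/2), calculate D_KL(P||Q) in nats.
0.0052 nats

KL divergence: D_KL(P||Q) = Σ p(x) log(p(x)/q(x))

Computing term by term:
  x=0: 1/4 × log_e[(1/4)/(2/7)] = 1/4 × -0.1335 = -0.0334
  x=1: 1/4 × log_e[(1/4)/(3/14)] = 1/4 × 0.1542 = 0.0385
  x=2: 1/2 × log_e[(1/2)/(1/2)] = 1/2 × 0.0000 = 0.0000

D_KL(P||Q) = 0.0052 nats

Note: KL divergence is always non-negative and equals 0 iff P = Q.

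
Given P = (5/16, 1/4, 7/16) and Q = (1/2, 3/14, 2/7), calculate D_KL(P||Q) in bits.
0.1126 bits

KL divergence: D_KL(P||Q) = Σ p(x) log(p(x)/q(x))

Computing term by term:
  x=0: 5/16 × log_2[(5/16)/(1/2)] = 5/16 × -0.6781 = -0.2119
  x=1: 1/4 × log_2[(1/4)/(3/14)] = 1/4 × 0.2224 = 0.0556
  x=2: 7/16 × log_2[(7/16)/(2/7)] = 7/16 × 0.6147 = 0.2689

D_KL(P||Q) = 0.1126 bits

Note: KL divergence is always non-negative and equals 0 iff P = Q.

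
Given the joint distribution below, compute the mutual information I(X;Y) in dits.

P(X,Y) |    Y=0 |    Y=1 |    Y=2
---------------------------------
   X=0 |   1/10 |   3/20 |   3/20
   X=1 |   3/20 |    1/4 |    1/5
0.0005 dits

Mutual information: I(X;Y) = H(X) + H(Y) - H(X,Y)

Marginals:
P(X) = (2/5, 3/5), H(X) = 0.2923 dits
P(Y) = (1/4, 2/5, 7/20), H(Y) = 0.4693 dits

Joint entropy: H(X,Y) = 0.7611 dits

I(X;Y) = 0.2923 + 0.4693 - 0.7611 = 0.0005 dits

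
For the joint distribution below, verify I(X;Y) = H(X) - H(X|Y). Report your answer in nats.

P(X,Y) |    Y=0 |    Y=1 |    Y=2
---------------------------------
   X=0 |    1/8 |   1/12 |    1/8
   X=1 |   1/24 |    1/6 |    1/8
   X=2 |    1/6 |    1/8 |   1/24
I(X;Y) = 0.0831 nats

Mutual information has multiple equivalent forms:
- I(X;Y) = H(X) - H(X|Y)
- I(X;Y) = H(Y) - H(Y|X)
- I(X;Y) = H(X) + H(Y) - H(X,Y)

Computing all quantities:
H(X) = 1.0986, H(Y) = 1.0934, H(X,Y) = 2.1089
H(X|Y) = 1.0155, H(Y|X) = 1.0103

Verification:
H(X) - H(X|Y) = 1.0986 - 1.0155 = 0.0831
H(Y) - H(Y|X) = 1.0934 - 1.0103 = 0.0831
H(X) + H(Y) - H(X,Y) = 1.0986 + 1.0934 - 2.1089 = 0.0831

All forms give I(X;Y) = 0.0831 nats. ✓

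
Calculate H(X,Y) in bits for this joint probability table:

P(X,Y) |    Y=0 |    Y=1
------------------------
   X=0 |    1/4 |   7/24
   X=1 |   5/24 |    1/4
1.9899 bits

Joint entropy is H(X,Y) = -Σ_{x,y} p(x,y) log p(x,y).

Summing over all non-zero entries:
H(X,Y) = -[1/4·log_2(1/4) + 7/24·log_2(7/24) + 5/24·log_2(5/24) + 1/4·log_2(1/4)]
H(X,Y) = 1.9899 bits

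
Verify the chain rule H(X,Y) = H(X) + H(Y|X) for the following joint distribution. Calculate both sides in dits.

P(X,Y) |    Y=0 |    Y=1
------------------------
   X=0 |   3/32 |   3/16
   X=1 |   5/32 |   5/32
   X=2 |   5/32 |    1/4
H(X,Y) = 0.7611, H(X) = 0.4717, H(Y|X) = 0.2894 (all in dits)

Chain rule: H(X,Y) = H(X) + H(Y|X)

Left side — joint entropy directly:
H(X,Y) = -Σ p(x,y) log p(x,y) = 0.7611 dits

Right side — compute H(Y|X) from the conditional distributions:
P(X) = (9/32, 5/16, 13/32), so H(X) = 0.4717 dits
H(Y|X) = Σ_x P(X=x) · H(Y|X=x):
  P(Y|X=0) = (1/3, 2/3), H(Y|X=0) = 0.2764, weight P(X=0) = 9/32
  P(Y|X=1) = (1/2, 1/2), H(Y|X=1) = 0.3010, weight P(X=1) = 5/16
  P(Y|X=2) = (5/13, 8/13), H(Y|X=2) = 0.2894, weight P(X=2) = 13/32
H(Y|X) = 0.2894 dits

H(X) + H(Y|X) = 0.4717 + 0.2894 = 0.7611 dits

Both sides equal 0.7611 dits. ✓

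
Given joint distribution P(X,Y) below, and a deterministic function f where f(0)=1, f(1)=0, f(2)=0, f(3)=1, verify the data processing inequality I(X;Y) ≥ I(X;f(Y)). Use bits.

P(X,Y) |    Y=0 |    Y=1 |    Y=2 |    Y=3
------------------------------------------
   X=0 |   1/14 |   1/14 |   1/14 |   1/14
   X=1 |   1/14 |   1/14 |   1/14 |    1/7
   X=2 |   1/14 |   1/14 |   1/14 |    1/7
I(X;Y) = 0.0150, I(X;f(Y)) = 0.0060, inequality holds: 0.0150 ≥ 0.0060

Data Processing Inequality: For any Markov chain X → Y → Z, we have I(X;Y) ≥ I(X;Z).

Here Z = f(Y) is a deterministic function of Y, forming X → Y → Z.

Original I(X;Y) = 0.0150 bits

After applying f:
P(X,Z) where Z=f(Y):
- P(X,Z=0) = P(X,Y=1) + P(X,Y=2)
- P(X,Z=1) = P(X,Y=0) + P(X,Y=3)

I(X;Z) = I(X;f(Y)) = 0.0060 bits

Verification: 0.0150 ≥ 0.0060 ✓

Information cannot be created by processing; the function f can only lose information about X.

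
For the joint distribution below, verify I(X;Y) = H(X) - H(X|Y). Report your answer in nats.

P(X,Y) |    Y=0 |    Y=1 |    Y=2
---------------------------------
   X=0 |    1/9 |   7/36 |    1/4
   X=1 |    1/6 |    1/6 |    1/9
I(X;Y) = 0.0279 nats

Mutual information has multiple equivalent forms:
- I(X;Y) = H(X) - H(X|Y)
- I(X;Y) = H(Y) - H(Y|X)
- I(X;Y) = H(X) + H(Y) - H(X,Y)

Computing all quantities:
H(X) = 0.6870, H(Y) = 1.0914, H(X,Y) = 1.7505
H(X|Y) = 0.6591, H(Y|X) = 1.0636

Verification:
H(X) - H(X|Y) = 0.6870 - 0.6591 = 0.0279
H(Y) - H(Y|X) = 1.0914 - 1.0636 = 0.0279
H(X) + H(Y) - H(X,Y) = 0.6870 + 1.0914 - 1.7505 = 0.0279

All forms give I(X;Y) = 0.0279 nats. ✓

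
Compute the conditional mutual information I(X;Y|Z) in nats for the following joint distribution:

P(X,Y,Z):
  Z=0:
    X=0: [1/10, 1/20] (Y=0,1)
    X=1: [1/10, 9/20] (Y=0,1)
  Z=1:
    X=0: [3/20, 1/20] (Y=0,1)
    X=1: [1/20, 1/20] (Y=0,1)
0.0717 nats

Conditional mutual information: I(X;Y|Z) = H(X|Z) + H(Y|Z) - H(X,Y|Z)

H(Z) = 0.6109
H(X,Z) = 1.1655 → H(X|Z) = 0.5547
H(Y,Z) = 1.2206 → H(Y|Z) = 0.6097
H(X,Y,Z) = 1.7036 → H(X,Y|Z) = 1.0927

I(X;Y|Z) = 0.5547 + 0.6097 - 1.0927 = 0.0717 nats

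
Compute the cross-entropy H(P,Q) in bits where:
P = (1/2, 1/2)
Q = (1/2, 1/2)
1.0000 bits

Cross-entropy: H(P,Q) = -Σ p(x) log q(x)

Alternatively: H(P,Q) = H(P) + D_KL(P||Q)
H(P) = 1.0000 bits
D_KL(P||Q) = 0.0000 bits

H(P,Q) = 1.0000 + 0.0000 = 1.0000 bits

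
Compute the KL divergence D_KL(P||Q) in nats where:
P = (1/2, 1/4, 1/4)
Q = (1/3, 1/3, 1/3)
0.0589 nats

KL divergence: D_KL(P||Q) = Σ p(x) log(p(x)/q(x))

Computing term by term:
  x=0: 1/2 × log_e[(1/2)/(1/3)] = 1/2 × 0.4055 = 0.2027
  x=1: 1/4 × log_e[(1/4)/(1/3)] = 1/4 × -0.2877 = -0.0719
  x=2: 1/4 × log_e[(1/4)/(1/3)] = 1/4 × -0.2877 = -0.0719

D_KL(P||Q) = 0.0589 nats

Note: KL divergence is always non-negative and equals 0 iff P = Q.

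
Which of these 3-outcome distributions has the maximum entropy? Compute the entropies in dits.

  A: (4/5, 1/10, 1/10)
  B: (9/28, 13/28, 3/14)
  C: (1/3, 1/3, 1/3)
C

For a discrete distribution over n outcomes, entropy is maximized by the uniform distribution.

Computing entropies:
H(A) = 0.2775 dits
H(B) = 0.4565 dits
H(C) = 0.4771 dits

The uniform distribution (where all probabilities equal 1/3) achieves the maximum entropy of log_10(3) = 0.4771 dits.

Distribution C has the highest entropy.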